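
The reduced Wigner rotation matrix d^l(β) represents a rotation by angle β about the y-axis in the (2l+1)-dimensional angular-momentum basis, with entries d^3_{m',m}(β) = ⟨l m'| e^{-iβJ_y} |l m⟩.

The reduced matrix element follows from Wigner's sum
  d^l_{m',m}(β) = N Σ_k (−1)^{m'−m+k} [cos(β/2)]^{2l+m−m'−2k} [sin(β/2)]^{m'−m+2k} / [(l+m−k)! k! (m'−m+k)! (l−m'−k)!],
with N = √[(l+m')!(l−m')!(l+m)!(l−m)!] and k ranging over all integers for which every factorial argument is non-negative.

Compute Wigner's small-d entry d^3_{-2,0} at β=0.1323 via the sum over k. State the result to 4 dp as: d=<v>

d=0.0236

d^3_{-2,0}(β=0.1323) via Wigner's sum:
c=cos(0.1323/2)=0.997813, s=sin(0.1323/2)=0.066102; N=√[1·120·6·6]=65.726707
Admissible k: 2..3 (factorial args all ≥0)
  k=2: (−1)^0·65.7267/(12)·0.9978^4·0.0661^2 = +0.023724
  k=3: (−1)^1·65.7267/(12)·0.9978^2·0.0661^4 = -0.000104
d^3_{-2,0}(0.1323) = +0.023724 -0.000104 = +0.023620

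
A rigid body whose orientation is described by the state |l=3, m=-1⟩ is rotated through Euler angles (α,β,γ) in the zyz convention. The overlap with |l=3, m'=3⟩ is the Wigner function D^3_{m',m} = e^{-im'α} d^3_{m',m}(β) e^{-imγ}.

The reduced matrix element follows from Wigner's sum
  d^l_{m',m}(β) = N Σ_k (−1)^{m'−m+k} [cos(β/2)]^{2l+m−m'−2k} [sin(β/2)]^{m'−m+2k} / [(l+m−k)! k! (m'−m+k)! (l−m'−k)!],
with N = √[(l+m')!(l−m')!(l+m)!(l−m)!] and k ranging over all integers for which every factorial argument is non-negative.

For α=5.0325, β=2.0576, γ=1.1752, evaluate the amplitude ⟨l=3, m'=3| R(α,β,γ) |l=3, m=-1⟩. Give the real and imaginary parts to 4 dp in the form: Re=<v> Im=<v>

First d^3_{3,-1}(β=2.0576), then the phase factors e^{-i(3)α} and e^{-i(-1)γ}:
Half-angle: c=0.515847, s=0.856681. N=√(720·1·2·24)=185.903201
k∈{0} keeps every argument non-negative
  k=0: (−1)^4·185.9032/(48)·0.5158^2·0.8567^4 = +0.555090
d^3_{3,-1}(2.0576) = +0.555090
Attach z-rotation phases: D = e^{-i(3)(5.0325)}·(+0.555090)·e^{-i(-1)(1.1752)} = +0.118355-0.542326i

Re=0.1184 Im=-0.5423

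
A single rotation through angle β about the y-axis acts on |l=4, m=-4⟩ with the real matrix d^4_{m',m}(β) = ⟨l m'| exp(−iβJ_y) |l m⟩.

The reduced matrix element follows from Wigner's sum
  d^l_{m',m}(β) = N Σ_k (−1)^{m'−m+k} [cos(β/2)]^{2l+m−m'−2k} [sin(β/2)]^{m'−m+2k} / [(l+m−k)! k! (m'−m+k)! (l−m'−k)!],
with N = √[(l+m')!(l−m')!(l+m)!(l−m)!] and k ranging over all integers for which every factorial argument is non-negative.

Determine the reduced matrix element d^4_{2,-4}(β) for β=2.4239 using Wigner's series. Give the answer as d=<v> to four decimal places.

d=0.4397

d^4_{2,-4}(β=2.4239) via Wigner's sum:
With c≡cos(β/2)=0.351194 and s≡sin(β/2)=0.936303, N=[720·2·1·40320]^{1/2}=7619.763776
k: max(0,(-4)−(2))=0 … min(4+(-4),4−(2))=0
  k=0: (−1)^6·7619.7638/(1440)·0.3512^2·0.9363^6 = +0.439715
d^4_{2,-4}(2.4239) = +0.439715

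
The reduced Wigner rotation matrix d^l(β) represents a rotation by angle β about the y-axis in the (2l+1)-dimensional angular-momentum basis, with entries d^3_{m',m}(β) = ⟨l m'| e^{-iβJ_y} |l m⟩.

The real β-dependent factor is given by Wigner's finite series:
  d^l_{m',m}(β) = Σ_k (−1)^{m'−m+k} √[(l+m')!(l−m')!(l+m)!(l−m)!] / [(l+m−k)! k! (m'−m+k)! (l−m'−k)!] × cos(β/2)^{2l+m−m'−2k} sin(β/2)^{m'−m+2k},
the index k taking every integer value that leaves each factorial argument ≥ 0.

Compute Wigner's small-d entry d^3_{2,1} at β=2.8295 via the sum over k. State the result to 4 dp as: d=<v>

d=0.0226

d^3_{2,1}(β=2.8295) via Wigner's sum:
c=cos(2.8295/2)=0.155414, s=sin(2.8295/2)=0.987849; N=√[120·1·24·2]=75.894664
The bounds max(0,m−m')=0 and min(l+m,l−m')=1 give 2 terms
  k=0: (−1)^1·75.8947/(24)·0.1554^5·0.9878^1 = -0.000283
  k=1: (−1)^2·75.8947/(12)·0.1554^3·0.9878^3 = +0.022886
d^3_{2,1}(2.8295) = -0.000283 +0.022886 = +0.022603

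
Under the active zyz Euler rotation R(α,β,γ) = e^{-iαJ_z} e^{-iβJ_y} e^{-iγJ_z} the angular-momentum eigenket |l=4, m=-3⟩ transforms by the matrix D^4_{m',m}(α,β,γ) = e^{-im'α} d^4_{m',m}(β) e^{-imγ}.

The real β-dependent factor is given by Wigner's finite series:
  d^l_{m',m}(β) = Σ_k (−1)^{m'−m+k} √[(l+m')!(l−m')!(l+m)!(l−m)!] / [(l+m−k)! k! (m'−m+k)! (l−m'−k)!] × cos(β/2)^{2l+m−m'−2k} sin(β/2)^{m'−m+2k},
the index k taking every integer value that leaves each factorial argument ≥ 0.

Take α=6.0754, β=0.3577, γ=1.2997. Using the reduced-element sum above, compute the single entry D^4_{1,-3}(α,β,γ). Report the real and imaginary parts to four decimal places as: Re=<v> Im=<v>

Re=-0.0069 Im=-0.0100

D^4_{1,-3}(6.0754,0.3577,1.2997) = e^{-i·1·6.0754}·d^4_{1,-3}(0.3577)·e^{-i·-3·1.2997}. Compute d first:
Half-angle: c=0.984049, s=0.177898. N=√(120·6·1·5040)=1904.940944
k∈{0,1} keeps every argument non-negative
  k=0: (−1)^4·1904.9409/(144)·0.9840^4·0.1779^4 = +0.012424
  k=1: (−1)^5·1904.9409/(240)·0.9840^2·0.1779^6 = -0.000244
d^4_{1,-3}(0.3577) = +0.012424 -0.000244 = +0.012181
Phases: e^{-i·(1)·6.0754}=+0.978490+0.206293i, e^{-i·(-3)·1.2997}=-0.726551-0.687113i ⇒ D=-0.006933-0.010015i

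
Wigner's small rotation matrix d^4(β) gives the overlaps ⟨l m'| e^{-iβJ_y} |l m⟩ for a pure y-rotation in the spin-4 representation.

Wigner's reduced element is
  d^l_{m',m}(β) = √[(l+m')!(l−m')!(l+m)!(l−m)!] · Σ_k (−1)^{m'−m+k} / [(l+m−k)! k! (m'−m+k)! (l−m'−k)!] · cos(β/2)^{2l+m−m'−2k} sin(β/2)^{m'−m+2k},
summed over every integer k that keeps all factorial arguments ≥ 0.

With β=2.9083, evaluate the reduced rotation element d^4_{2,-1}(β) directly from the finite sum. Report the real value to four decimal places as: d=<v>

d=-0.4387

d^4_{2,-1}(β=2.9083) via Wigner's sum:
c=cos(2.9083/2)=0.116382, s=sin(2.9083/2)=0.993205; N=√[720·2·6·120]=1018.233765
k∈{0,1,2} keeps every argument non-negative
  k=0: (−1)^3·1018.2338/(72)·0.1164^5·0.9932^3 = -0.000296
  k=1: (−1)^4·1018.2338/(48)·0.1164^3·0.9932^5 = +0.032319
  k=2: (−1)^5·1018.2338/(240)·0.1164^1·0.9932^7 = -0.470753
d^4_{2,-1}(2.9083) = -0.000296 +0.032319 -0.470753 = -0.438730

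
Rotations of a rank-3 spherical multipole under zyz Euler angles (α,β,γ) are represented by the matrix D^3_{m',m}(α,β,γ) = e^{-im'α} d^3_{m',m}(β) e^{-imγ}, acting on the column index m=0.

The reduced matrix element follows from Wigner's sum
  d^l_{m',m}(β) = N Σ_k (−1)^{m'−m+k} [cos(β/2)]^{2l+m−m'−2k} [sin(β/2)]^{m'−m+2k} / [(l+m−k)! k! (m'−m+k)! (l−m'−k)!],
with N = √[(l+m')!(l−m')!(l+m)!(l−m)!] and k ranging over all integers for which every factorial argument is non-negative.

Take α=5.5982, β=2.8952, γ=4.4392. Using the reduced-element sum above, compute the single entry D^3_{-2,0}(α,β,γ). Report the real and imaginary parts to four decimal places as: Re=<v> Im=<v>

D^3_{-2,0}(5.5982,2.8952,4.4392) = e^{-i·-2·5.5982}·d^3_{-2,0}(2.8952)·e^{-i·0·4.4392}. Compute d first:
With c≡cos(β/2)=0.122885 and s≡sin(β/2)=0.992421, N=[1·120·6·6]^{1/2}=65.726707
The bounds max(0,m−m')=2 and min(l+m,l−m')=3 give 2 terms
  k=2: (−1)^0·65.7267/(12)·0.1229^4·0.9924^2 = +0.001230
  k=3: (−1)^1·65.7267/(12)·0.1229^2·0.9924^4 = -0.080231
d^3_{-2,0}(2.8952) = +0.001230 -0.080231 = -0.079001
Phases: e^{-i·(-2)·5.5982}=+0.199479-0.979902i, e^{-i·(0)·4.4392}=+1.000000+0.000000i ⇒ D=-0.015759+0.077413i

Re=-0.0158 Im=0.0774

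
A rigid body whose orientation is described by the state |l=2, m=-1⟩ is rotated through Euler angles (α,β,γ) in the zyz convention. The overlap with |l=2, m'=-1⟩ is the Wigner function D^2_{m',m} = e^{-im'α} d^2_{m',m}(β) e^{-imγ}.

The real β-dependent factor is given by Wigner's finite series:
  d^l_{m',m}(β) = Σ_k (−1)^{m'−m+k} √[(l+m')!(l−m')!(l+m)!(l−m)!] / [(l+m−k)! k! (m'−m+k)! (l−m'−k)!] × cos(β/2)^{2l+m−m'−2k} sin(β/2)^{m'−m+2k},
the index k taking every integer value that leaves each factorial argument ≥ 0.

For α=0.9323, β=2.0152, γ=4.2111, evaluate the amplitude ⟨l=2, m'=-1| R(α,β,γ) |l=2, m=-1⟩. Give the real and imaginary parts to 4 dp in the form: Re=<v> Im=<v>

First d^2_{-1,-1}(β=2.0152), then the phase factors e^{-i(-1)α} and e^{-i(-1)γ}:
c=cos(2.0152/2)=0.533892, s=sin(2.0152/2)=0.845553; N=√[1·6·1·6]=6.000000
k∈{0,1} keeps every argument non-negative
  k=0: (−1)^0·6.0000/(6)·0.5339^4·0.8456^0 = +0.081248
  k=1: (−1)^1·6.0000/(2)·0.5339^2·0.8456^2 = -0.611377
d^2_{-1,-1}(2.0152) = +0.081248 -0.611377 = -0.530129
Phases: e^{-i·(-1)·0.9323}=+0.595989+0.802993i, e^{-i·(-1)·4.2111}=-0.480556-0.876964i ⇒ D=-0.221482+0.481645i

Re=-0.2215 Im=0.4816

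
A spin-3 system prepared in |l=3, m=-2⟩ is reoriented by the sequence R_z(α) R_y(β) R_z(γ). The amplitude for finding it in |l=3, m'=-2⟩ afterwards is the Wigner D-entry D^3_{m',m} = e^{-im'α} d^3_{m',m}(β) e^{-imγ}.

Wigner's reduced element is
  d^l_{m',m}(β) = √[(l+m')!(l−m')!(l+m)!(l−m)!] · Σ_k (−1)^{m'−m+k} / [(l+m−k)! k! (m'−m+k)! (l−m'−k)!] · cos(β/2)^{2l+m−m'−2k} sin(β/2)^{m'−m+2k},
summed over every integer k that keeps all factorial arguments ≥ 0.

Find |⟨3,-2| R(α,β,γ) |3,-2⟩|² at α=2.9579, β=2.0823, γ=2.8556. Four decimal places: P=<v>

D^3_{-2,-2}(2.9579,2.0823,2.8556) = e^{-i·-2·2.9579}·d^3_{-2,-2}(2.0823)·e^{-i·-2·2.8556}. Compute d first:
With c≡cos(β/2)=0.505228 and s≡sin(β/2)=0.862986, N=[1·120·1·120]^{1/2}=120.000000
Admissible k: 0..1 (factorial args all ≥0)
  k=0: (−1)^0·120.0000/(120)·0.5052^6·0.8630^0 = +0.016631
  k=1: (−1)^1·120.0000/(24)·0.5052^4·0.8630^2 = -0.242621
d^3_{-2,-2}(2.0823) = +0.016631 -0.242621 = -0.225989
|D^3_{-2,-2}|² = |d^3_{-2,-2}(β)|² = (-0.225989)² = 0.051071 (the z-rotation phases have unit modulus)

P=0.0511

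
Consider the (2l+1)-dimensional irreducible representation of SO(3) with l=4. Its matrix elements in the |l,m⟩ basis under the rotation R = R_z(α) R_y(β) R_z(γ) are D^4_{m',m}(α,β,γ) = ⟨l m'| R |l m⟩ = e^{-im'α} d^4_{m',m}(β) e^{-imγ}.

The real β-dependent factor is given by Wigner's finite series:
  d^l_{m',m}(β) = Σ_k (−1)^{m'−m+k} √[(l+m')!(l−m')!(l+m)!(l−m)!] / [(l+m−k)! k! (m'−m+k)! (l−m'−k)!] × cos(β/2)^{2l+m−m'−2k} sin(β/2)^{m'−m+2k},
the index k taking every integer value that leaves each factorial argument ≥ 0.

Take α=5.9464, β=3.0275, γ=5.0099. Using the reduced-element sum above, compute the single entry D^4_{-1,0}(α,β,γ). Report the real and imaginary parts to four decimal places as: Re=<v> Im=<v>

D^4_{-1,0}(5.9464,3.0275,5.0099) = e^{-i·-1·5.9464}·d^4_{-1,0}(3.0275)·e^{-i·0·5.0099}. Compute d first:
Half-angle: c=0.057015, s=0.998373. N=√(6·120·24·24)=643.987578
Admissible k: 1..4 (factorial args all ≥0)
  k=1: (−1)^0·643.9876/(144)·0.0570^7·0.9984^1 = +0.000000
  k=2: (−1)^1·643.9876/(24)·0.0570^5·0.9984^3 = -0.000016
  k=3: (−1)^2·643.9876/(24)·0.0570^3·0.9984^5 = +0.004933
  k=4: (−1)^3·643.9876/(144)·0.0570^1·0.9984^7 = -0.252091
d^4_{-1,0}(3.0275) = +0.000000 -0.000016 +0.004933 -0.252091 = -0.247174
Attach z-rotation phases: D = e^{-i(-1)(5.9464)}·(-0.247174)·e^{-i(0)(5.0099)} = -0.233289+0.081680i

Re=-0.2333 Im=0.0817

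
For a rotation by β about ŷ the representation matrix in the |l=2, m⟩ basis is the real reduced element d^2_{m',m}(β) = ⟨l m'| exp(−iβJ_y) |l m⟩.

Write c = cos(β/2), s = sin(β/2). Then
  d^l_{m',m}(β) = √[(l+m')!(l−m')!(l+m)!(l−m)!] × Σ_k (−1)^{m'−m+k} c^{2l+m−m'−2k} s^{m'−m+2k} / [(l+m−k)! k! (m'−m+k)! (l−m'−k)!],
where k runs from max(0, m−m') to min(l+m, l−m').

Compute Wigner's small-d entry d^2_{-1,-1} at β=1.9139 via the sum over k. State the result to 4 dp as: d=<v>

d=-0.5550

d^2_{-1,-1}(β=1.9139) via Wigner's sum:
With c≡cos(β/2)=0.576016 and s≡sin(β/2)=0.817439, N=[1·6·1·6]^{1/2}=6.000000
Admissible k: 0..1 (factorial args all ≥0)
  k=0: (−1)^0·6.0000/(6)·0.5760^4·0.8174^0 = +0.110087
  k=1: (−1)^1·6.0000/(2)·0.5760^2·0.8174^2 = -0.665120
d^2_{-1,-1}(1.9139) = +0.110087 -0.665120 = -0.555033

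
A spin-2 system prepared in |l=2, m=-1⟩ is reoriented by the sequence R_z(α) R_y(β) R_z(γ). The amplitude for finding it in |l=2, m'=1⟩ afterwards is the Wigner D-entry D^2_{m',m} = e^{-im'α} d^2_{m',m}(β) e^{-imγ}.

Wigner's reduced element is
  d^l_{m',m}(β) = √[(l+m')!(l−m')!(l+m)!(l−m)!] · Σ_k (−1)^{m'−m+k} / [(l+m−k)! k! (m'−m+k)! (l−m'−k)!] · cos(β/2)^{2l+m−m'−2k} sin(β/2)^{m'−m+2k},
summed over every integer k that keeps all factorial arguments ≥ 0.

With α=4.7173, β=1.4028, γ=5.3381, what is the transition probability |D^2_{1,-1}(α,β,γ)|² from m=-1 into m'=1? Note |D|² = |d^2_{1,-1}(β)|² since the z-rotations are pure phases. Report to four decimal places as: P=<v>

Split into d^2_{1,-1}(β=1.4028) × two z-phases.
Half-angle: c=0.763940, s=0.645288. N=√(6·1·1·6)=6.000000
Admissible k: 0..1 (factorial args all ≥0)
  k=0: (−1)^2·6.0000/(2)·0.7639^2·0.6453^2 = +0.729031
  k=1: (−1)^3·6.0000/(6)·0.7639^0·0.6453^4 = -0.173386
d^2_{1,-1}(1.4028) = +0.729031 -0.173386 = +0.555645
|D^2_{1,-1}|² = |d^2_{1,-1}(β)|² = (+0.555645)² = 0.308742 (the z-rotation phases have unit modulus)

P=0.3087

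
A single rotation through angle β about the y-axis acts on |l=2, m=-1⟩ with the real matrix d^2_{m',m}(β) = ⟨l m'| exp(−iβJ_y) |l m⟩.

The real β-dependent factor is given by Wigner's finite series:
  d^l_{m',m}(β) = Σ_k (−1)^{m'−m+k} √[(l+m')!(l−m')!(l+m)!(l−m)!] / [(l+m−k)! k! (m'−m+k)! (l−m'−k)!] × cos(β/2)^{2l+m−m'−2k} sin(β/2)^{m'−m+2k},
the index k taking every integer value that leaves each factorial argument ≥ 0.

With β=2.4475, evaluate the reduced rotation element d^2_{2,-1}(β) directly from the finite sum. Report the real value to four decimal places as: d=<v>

d^2_{2,-1}(β=2.4475) via Wigner's sum:
c=cos(2.4475/2)=0.340122, s=sin(2.4475/2)=0.940381; N=√[24·1·1·6]=12.000000
The bounds max(0,m−m')=0 and min(l+m,l−m')=0 give 1 term
  k=0: (−1)^3·12.0000/(6)·0.3401^1·0.9404^3 = -0.565687
d^2_{2,-1}(2.4475) = -0.565687

d=-0.5657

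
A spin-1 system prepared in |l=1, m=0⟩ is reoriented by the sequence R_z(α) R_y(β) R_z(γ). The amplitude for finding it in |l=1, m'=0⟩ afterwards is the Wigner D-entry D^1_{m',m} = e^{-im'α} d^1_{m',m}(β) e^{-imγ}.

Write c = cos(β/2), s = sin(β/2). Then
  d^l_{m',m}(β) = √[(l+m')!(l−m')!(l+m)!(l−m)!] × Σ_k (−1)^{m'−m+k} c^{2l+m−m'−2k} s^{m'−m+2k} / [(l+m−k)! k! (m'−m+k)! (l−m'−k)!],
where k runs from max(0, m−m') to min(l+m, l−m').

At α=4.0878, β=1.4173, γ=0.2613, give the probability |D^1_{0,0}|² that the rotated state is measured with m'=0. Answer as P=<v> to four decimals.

P=0.0234

First d^1_{0,0}(β=1.4173), then the phase factors e^{-i(0)α} and e^{-i(0)γ}:
With c≡cos(β/2)=0.759241 and s≡sin(β/2)=0.650809, N=[1·1·1·1]^{1/2}=1.000000
Admissible k: 0..1 (factorial args all ≥0)
  k=0: (−1)^0·1.0000/(1)·0.7592^2·0.6508^0 = +0.576447
  k=1: (−1)^1·1.0000/(1)·0.7592^0·0.6508^2 = -0.423553
d^1_{0,0}(1.4173) = +0.576447 -0.423553 = +0.152894
|D^1_{0,0}|² = |d^1_{0,0}(β)|² = (+0.152894)² = 0.023377 (the z-rotation phases have unit modulus)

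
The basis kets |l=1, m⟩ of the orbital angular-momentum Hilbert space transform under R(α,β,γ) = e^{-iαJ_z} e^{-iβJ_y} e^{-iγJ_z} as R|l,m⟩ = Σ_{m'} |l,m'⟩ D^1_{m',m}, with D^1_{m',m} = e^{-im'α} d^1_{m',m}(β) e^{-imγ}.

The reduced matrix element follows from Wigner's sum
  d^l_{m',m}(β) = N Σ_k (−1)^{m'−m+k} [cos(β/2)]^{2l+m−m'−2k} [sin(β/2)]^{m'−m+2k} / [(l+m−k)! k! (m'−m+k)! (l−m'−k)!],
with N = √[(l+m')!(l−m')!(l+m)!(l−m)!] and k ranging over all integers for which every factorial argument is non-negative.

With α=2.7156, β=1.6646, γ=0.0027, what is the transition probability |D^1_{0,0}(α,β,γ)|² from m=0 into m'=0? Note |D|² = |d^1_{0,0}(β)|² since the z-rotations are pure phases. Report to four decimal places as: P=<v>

Split into d^1_{0,0}(β=1.6646) × two z-phases.
With c≡cos(β/2)=0.673177 and s≡sin(β/2)=0.739482, N=[1·1·1·1]^{1/2}=1.000000
Admissible k: 0..1 (factorial args all ≥0)
  k=0: (−1)^0·1.0000/(1)·0.6732^2·0.7395^0 = +0.453167
  k=1: (−1)^1·1.0000/(1)·0.6732^0·0.7395^2 = -0.546833
d^1_{0,0}(1.6646) = +0.453167 -0.546833 = -0.093666
|D^1_{0,0}|² = |d^1_{0,0}(β)|² = (-0.093666)² = 0.008773 (the z-rotation phases have unit modulus)

P=0.0088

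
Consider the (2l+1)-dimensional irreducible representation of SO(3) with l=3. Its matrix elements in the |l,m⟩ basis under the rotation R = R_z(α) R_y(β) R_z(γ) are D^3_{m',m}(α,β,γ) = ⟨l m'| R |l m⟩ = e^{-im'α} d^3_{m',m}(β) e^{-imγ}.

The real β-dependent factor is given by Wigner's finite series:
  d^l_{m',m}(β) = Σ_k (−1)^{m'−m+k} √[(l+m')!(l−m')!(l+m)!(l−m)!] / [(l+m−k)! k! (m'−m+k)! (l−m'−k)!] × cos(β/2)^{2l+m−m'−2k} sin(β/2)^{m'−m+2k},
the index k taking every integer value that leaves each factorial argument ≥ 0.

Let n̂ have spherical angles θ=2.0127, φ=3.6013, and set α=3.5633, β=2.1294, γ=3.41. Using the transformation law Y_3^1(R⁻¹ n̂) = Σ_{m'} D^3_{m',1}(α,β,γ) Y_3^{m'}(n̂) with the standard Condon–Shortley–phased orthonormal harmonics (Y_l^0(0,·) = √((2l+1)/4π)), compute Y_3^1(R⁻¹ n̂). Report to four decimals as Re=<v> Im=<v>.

Need the full column D^3_{m',1} for m'=−3..3 at α=3.5633, β=2.1294, γ=3.41.
cos(β/2)=0.484767, sin(β/2)=0.874644
d^3_{-3,1}: single k=4 term ⇒ +0.532642;  D = +0.289259+0.447255i
d^3_{-2,1}: k∈[3..4] ⇒ +0.482083 -0.784672 = -0.302589;  D = +0.253930+0.164561i
d^3_{-1,1}: k∈[2..4] ⇒ +0.253480 -1.100221 +0.447699 = -0.399041;  D = -0.394361-0.060934i
d^3_{0,1}: k∈[1..3] ⇒ +0.081112 -0.792142 +0.859565 = +0.148535;  D = -0.143216+0.039391i
d^3_{1,1}: k∈[0..2] ⇒ +0.012978 -0.337974 +0.825165 = +0.500169;  D = +0.385717-0.318421i
d^3_{2,1}: k∈[0..1] ⇒ -0.074045 +0.482083 = +0.408038;  D = -0.180772+0.365809i
d^3_{3,1}: single k=0 term ⇒ +0.163621;  D = +0.006096-0.163507i
Y_3^{m'}(θ=2.0127,φ=3.6013) and Σ D·Y over m':
  (+0.2893+0.4473i)·(-0.0587+0.3025i)  (+0.2539+0.1646i)·(-0.2165+0.2840i)  (-0.3944-0.0609i)·(+0.0224-0.0111i)  (-0.1432+0.0394i)·(+0.3328+0.0000i)  (+0.3857-0.3184i)·(-0.0224-0.0111i)  (-0.1808+0.3658i)·(-0.2165-0.2840i)  (+0.0061-0.1635i)·(+0.0587+0.3025i)
Y_3^1(R⁻¹ n̂) = -0.130490+0.081089i

Re=-0.1305 Im=0.0811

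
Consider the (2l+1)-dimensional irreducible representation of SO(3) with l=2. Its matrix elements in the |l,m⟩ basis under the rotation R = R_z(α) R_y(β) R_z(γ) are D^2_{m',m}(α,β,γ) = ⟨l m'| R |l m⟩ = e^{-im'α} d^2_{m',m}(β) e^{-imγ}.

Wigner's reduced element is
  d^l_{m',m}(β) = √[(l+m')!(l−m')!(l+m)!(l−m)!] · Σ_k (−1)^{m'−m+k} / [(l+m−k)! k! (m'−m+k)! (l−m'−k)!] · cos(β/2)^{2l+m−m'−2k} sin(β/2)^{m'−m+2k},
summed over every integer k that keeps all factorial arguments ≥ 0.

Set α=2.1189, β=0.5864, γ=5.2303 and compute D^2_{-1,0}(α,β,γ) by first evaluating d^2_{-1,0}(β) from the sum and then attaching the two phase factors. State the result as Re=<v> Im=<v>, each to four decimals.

Re=-0.2941 Im=0.4818

Split into d^2_{-1,0}(β=0.5864) × two z-phases.
Half-angle: c=0.957324, s=0.289017. N=√(1·6·2·2)=4.898979
The bounds max(0,m−m')=1 and min(l+m,l−m')=2 give 2 terms
  k=1: (−1)^0·4.8990/(2)·0.9573^3·0.2890^1 = +0.621121
  k=2: (−1)^1·4.8990/(2)·0.9573^1·0.2890^3 = -0.056612
d^2_{-1,0}(0.5864) = +0.621121 -0.056612 = +0.564509
Attach z-rotation phases: D = e^{-i(-1)(2.1189)}·(+0.564509)·e^{-i(0)(5.2303)} = -0.294149+0.481816i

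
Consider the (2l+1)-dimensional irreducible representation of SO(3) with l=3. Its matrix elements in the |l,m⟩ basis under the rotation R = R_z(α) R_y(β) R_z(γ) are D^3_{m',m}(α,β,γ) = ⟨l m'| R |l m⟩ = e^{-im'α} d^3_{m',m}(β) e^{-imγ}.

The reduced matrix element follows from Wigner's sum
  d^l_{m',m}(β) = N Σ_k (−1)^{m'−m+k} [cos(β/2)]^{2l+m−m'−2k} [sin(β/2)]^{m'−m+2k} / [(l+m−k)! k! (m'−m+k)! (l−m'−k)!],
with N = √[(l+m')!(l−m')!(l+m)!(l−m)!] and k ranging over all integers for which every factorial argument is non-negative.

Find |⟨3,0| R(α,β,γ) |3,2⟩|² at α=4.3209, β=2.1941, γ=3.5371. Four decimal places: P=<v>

D^3_{0,2}(4.3209,2.1941,3.5371) = e^{-i·0·4.3209}·d^3_{0,2}(2.1941)·e^{-i·2·3.5371}. Compute d first:
With c≡cos(β/2)=0.456223 and s≡sin(β/2)=0.889865, N=[6·6·120·1]^{1/2}=65.726707
k: max(0,(2)−(0))=2 … min(3+(2),3−(0))=3
  k=2: (−1)^0·65.7267/(12)·0.4562^4·0.8899^2 = +0.187897
  k=3: (−1)^1·65.7267/(12)·0.4562^2·0.8899^4 = -0.714846
d^3_{0,2}(2.1941) = +0.187897 -0.714846 = -0.526950
|D^3_{0,2}|² = |d^3_{0,2}(β)|² = (-0.526950)² = 0.277676 (the z-rotation phases have unit modulus)

P=0.2777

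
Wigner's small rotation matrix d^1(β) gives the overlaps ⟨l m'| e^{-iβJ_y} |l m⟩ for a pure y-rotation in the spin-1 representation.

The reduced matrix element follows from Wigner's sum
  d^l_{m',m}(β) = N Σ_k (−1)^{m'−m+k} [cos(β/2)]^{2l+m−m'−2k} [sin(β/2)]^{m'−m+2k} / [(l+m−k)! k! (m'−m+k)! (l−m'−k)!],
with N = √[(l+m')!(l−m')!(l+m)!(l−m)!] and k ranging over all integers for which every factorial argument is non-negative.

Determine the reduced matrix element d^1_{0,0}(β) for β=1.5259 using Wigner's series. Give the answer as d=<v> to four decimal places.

d^1_{0,0}(β=1.5259) via Wigner's sum:
Half-angle: c=0.722801, s=0.691057. N=√(1·1·1·1)=1.000000
k∈{0,1} keeps every argument non-negative
  k=0: (−1)^0·1.0000/(1)·0.7228^2·0.6911^0 = +0.522441
  k=1: (−1)^1·1.0000/(1)·0.7228^0·0.6911^2 = -0.477559
d^1_{0,0}(1.5259) = +0.522441 -0.477559 = +0.044881

d=0.0449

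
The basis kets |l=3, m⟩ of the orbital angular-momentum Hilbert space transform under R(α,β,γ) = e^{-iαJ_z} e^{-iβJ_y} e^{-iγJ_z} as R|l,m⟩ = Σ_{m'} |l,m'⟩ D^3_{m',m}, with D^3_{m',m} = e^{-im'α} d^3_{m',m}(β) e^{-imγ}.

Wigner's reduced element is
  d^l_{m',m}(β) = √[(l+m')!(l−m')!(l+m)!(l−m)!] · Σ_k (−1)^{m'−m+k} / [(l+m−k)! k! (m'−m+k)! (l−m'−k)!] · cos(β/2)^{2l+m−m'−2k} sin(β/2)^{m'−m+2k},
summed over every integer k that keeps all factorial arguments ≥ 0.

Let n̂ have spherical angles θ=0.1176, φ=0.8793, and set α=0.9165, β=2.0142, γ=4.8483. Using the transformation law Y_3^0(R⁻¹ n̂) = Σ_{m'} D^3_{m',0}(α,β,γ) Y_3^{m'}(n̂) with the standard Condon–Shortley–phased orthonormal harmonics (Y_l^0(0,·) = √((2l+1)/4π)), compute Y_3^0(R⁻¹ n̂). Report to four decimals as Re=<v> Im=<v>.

Need the full column D^3_{m',0} for m'=−3..3 at α=0.9165, β=2.0142, γ=4.8483.
cos(β/2)=0.534314, sin(β/2)=0.845286
d^3_{-3,0}: single k=3 term ⇒ +0.412018;  D = -0.380751+0.157442i
d^3_{-2,0}: k∈[2..3] ⇒ +0.318974 -0.798305 = -0.479331;  D = +0.124247-0.462948i
d^3_{-1,0}: k∈[1..3] ⇒ +0.127520 -0.957443 +0.798740 = -0.031183;  D = -0.018978-0.024743i
d^3_{0,0}: k∈[0..3] ⇒ +0.023269 -0.524127 +1.311748 -0.364772 = +0.446118;  D = +0.446118+0.000000i
d^3_{1,0}: k∈[0..2] ⇒ -0.127520 +0.957443 -0.798740 = +0.031183;  D = +0.018978-0.024743i
d^3_{2,0}: k∈[0..1] ⇒ +0.318974 -0.798305 = -0.479331;  D = +0.124247+0.462948i
d^3_{3,0}: single k=0 term ⇒ -0.412018;  D = +0.380751+0.157442i
Y_3^{m'}(θ=0.1176,φ=0.8793) and Σ D·Y over m':
  (-0.3808+0.1574i)·(-0.0006-0.0003i)  (+0.1242-0.4629i)·(-0.0026-0.0137i)  (-0.0190-0.0247i)·(+0.0951-0.1148i)  (+0.4461+0.0000i)·(+0.7157+0.0000i)  (+0.0190-0.0247i)·(-0.0951-0.1148i)  (+0.1242+0.4629i)·(-0.0026+0.0137i)  (+0.3808+0.1574i)·(+0.0006-0.0003i)
Y_3^0(R⁻¹ n̂) = +0.297186-0.000000i

Re=0.2972 Im=0.0000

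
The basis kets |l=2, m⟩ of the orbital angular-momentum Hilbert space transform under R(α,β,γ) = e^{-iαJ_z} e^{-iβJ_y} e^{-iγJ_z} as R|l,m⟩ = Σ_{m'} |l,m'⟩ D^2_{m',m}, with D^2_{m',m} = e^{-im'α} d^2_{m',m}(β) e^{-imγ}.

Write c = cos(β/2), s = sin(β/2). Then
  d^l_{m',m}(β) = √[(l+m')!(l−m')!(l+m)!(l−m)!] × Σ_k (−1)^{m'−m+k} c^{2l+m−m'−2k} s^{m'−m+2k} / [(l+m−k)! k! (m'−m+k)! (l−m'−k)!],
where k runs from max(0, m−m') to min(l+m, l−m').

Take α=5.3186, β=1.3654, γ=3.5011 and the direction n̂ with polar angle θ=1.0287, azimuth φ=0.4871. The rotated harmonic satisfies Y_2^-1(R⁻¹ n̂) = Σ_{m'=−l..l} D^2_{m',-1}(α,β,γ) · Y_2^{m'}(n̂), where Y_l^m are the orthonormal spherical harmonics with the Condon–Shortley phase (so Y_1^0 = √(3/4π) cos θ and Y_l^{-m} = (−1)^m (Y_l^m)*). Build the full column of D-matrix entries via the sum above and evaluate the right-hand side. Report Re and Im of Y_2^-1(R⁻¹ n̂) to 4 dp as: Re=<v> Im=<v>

Re=0.0244 Im=0.1530

Need the full column D^2_{m',-1} for m'=−2..2 at α=5.3186, β=1.3654, γ=3.5011.
cos(β/2)=0.775872, sin(β/2)=0.630890
d^2_{-2,-1}: single k=1 term ⇒ +0.589324;  D = -0.000668+0.589324i
d^2_{-1,-1}: k∈[0..1] ⇒ +0.362377 -0.718802 = -0.356425;  D = +0.293144-0.202744i
d^2_{0,-1}: k∈[0..1] ⇒ -0.721772 +0.477229 = -0.244542;  D = +0.228909+0.086033i
d^2_{1,-1}: k∈[0..1] ⇒ +0.718802 -0.158422 = +0.560380;  D = -0.136850-0.543413i
d^2_{2,-1}: single k=0 term ⇒ -0.389656;  D = -0.256312+0.293489i
Y_2^{m'}(θ=1.0287,φ=0.4871) and Σ D·Y over m':
  (-0.0007+0.5893i)·(+0.1593-0.2345i)  (+0.2931-0.2027i)·(+0.3017-0.1598i)  (+0.2289+0.0860i)·(-0.0635+0.0000i)  (-0.1368-0.5434i)·(-0.3017-0.1598i)  (-0.2563+0.2935i)·(+0.1593+0.2345i)
Y_2^-1(R⁻¹ n̂) = +0.024395+0.152990i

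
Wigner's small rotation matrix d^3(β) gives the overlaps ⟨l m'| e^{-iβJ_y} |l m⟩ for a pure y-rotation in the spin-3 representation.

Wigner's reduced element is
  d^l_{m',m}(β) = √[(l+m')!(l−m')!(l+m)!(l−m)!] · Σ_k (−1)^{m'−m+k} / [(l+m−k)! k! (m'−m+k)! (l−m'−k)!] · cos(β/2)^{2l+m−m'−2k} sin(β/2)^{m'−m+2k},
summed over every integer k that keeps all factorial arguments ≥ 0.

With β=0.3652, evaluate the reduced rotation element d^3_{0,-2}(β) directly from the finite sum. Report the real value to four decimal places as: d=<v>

d^3_{0,-2}(β=0.3652) via Wigner's sum:
Half-angle: c=0.983375, s=0.181587. N=√(6·6·1·120)=65.726707
Admissible k: 0..1 (factorial args all ≥0)
  k=0: (−1)^2·65.7267/(12)·0.9834^4·0.1816^2 = +0.168891
  k=1: (−1)^3·65.7267/(12)·0.9834^2·0.1816^4 = -0.005759
d^3_{0,-2}(0.3652) = +0.168891 -0.005759 = +0.163132

d=0.1631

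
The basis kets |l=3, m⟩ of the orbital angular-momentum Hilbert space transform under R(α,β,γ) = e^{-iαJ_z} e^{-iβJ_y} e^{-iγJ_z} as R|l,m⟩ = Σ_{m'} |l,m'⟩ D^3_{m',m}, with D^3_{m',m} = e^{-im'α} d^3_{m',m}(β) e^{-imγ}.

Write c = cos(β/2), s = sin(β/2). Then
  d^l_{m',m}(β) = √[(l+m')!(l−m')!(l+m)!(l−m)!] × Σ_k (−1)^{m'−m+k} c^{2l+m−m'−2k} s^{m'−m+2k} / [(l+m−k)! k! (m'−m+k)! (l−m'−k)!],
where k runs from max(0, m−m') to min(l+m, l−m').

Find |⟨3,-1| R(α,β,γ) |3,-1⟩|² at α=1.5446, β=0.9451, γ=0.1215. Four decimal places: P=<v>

P=0.1151

Split into d^3_{-1,-1}(β=0.9451) × two z-phases.
Half-angle: c=0.890411, s=0.455158. N=√(2·24·2·24)=48.000000
Admissible k: 0..2 (factorial args all ≥0)
  k=0: (−1)^0·48.0000/(48)·0.8904^6·0.4552^0 = +0.498358
  k=1: (−1)^1·48.0000/(6)·0.8904^4·0.4552^2 = -1.041780
  k=2: (−1)^2·48.0000/(8)·0.8904^2·0.4552^4 = +0.204165
d^3_{-1,-1}(0.9451) = +0.498358 -1.041780 +0.204165 = -0.339257
|D^3_{-1,-1}|² = |d^3_{-1,-1}(β)|² = (-0.339257)² = 0.115095 (the z-rotation phases have unit modulus)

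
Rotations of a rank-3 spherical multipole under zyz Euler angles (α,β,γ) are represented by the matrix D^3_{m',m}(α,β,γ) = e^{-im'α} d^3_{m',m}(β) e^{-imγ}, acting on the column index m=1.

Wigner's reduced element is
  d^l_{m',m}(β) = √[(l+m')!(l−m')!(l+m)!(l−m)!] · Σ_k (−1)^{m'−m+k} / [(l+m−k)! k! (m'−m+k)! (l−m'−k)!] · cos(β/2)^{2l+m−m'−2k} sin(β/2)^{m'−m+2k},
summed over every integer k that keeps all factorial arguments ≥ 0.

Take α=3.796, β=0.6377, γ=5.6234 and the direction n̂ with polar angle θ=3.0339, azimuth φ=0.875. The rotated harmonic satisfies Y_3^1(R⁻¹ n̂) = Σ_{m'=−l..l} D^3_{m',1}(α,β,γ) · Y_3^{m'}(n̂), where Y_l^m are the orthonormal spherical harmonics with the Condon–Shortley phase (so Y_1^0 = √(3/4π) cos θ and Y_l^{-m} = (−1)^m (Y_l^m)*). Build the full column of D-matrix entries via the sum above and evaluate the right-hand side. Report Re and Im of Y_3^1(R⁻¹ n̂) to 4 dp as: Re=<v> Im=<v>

Re=-0.3637 Im=-0.2561

Need the full column D^3_{m',1} for m'=−3..3 at α=3.796, β=0.6377, γ=5.6234.
cos(β/2)=0.949597, sin(β/2)=0.313475
d^3_{-3,1}: single k=4 term ⇒ +0.033724;  D = +0.029290-0.016715i
d^3_{-2,1}: k∈[3..4] ⇒ +0.166823 -0.009090 = +0.157733;  D = -0.061105+0.145416i
d^3_{-1,1}: k∈[2..4] ⇒ +0.479416 -0.069659 +0.000949 = +0.410706;  D = -0.104236-0.397259i
d^3_{0,1}: k∈[1..3] ⇒ +0.838472 -0.274118 +0.009957 = +0.574312;  D = +0.453778+0.352023i
d^3_{1,1}: k∈[0..2] ⇒ +0.733221 -0.639222 +0.052244 = +0.146243;  D = -0.146241-0.000786i
d^3_{2,1}: k∈[0..1] ⇒ -0.765417 +0.166823 = -0.598594;  D = -0.476883+0.361799i
d^3_{3,1}: single k=0 term ⇒ +0.309462;  D = -0.081755+0.298467i
Y_3^{m'}(θ=3.0339,φ=0.875) and Σ D·Y over m':
  (+0.0293-0.0167i)·(-0.0005-0.0003i)  (-0.0611+0.1454i)·(+0.0021+0.0116i)  (-0.1042-0.3973i)·(+0.0878-0.1051i)  (+0.4538+0.3520i)·(-0.7206+0.0000i)  (-0.1462-0.0008i)·(-0.0878-0.1051i)  (-0.4769+0.3618i)·(+0.0021-0.0116i)  (-0.0818+0.2985i)·(+0.0005-0.0003i)
Y_3^1(R⁻¹ n̂) = -0.363746-0.256122i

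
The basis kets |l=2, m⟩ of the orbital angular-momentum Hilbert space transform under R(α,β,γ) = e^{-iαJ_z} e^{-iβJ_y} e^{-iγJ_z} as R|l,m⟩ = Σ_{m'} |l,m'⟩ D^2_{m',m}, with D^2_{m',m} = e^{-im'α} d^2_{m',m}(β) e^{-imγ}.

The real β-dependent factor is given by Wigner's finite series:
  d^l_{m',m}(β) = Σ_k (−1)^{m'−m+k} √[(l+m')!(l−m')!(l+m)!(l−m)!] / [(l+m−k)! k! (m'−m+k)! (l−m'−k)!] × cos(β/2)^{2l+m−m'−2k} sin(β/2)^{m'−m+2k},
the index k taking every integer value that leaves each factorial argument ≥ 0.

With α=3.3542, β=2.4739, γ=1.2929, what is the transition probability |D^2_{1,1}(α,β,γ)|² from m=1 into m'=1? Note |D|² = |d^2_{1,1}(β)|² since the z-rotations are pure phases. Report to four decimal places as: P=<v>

D^2_{1,1}(3.3542,2.4739,1.2929) = e^{-i·1·3.3542}·d^2_{1,1}(2.4739)·e^{-i·1·1.2929}. Compute d first:
c=cos(2.4739/2)=0.327679, s=sin(2.4739/2)=0.944789; N=√[6·1·6·1]=6.000000
k: max(0,(1)−(1))=0 … min(2+(1),2−(1))=1
  k=0: (−1)^0·6.0000/(6)·0.3277^4·0.9448^0 = +0.011529
  k=1: (−1)^1·6.0000/(2)·0.3277^2·0.9448^2 = -0.287534
d^2_{1,1}(2.4739) = +0.011529 -0.287534 = -0.276005
|D^2_{1,1}|² = |d^2_{1,1}(β)|² = (-0.276005)² = 0.076179 (the z-rotation phases have unit modulus)

P=0.0762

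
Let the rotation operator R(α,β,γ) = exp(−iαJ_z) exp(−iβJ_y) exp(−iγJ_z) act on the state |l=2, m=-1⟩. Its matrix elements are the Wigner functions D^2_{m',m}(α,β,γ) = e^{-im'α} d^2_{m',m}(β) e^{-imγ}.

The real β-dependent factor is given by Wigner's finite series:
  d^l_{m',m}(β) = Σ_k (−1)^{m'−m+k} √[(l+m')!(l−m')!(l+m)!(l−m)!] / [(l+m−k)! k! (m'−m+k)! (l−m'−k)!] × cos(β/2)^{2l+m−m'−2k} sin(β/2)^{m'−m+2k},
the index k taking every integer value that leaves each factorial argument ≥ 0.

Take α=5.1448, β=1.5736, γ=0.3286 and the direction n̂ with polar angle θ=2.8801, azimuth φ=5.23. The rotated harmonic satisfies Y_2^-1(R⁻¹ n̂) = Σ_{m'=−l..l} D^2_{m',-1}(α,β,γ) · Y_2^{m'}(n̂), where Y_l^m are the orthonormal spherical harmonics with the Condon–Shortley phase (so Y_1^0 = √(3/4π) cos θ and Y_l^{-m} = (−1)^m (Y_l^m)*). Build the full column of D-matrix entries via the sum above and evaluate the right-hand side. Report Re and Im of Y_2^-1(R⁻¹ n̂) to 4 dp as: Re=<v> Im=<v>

Need the full column D^2_{m',-1} for m'=−2..2 at α=5.1448, β=1.5736, γ=0.3286.
cos(β/2)=0.706115, sin(β/2)=0.708097
d^2_{-2,-1}: single k=1 term ⇒ +0.498596;  D = -0.183723-0.463513i
d^2_{-1,-1}: k∈[0..1] ⇒ +0.248600 -0.749994 = -0.501394;  D = -0.345788+0.363079i
d^2_{0,-1}: k∈[0..1] ⇒ -0.610653 +0.614087 = +0.003434;  D = +0.003250+0.001108i
d^2_{1,-1}: k∈[0..1] ⇒ +0.749994 -0.251404 = +0.498590;  D = +0.051666+0.495906i
d^2_{2,-1}: single k=0 term ⇒ -0.501400;  D = +0.431026-0.256161i
Y_2^{m'}(θ=2.8801,φ=5.23) and Σ D·Y over m':
  (-0.1837-0.4635i)·(-0.0132+0.0222i)  (-0.3458+0.3631i)·(-0.0955-0.1677i)  (+0.0033+0.0011i)·(+0.5675+0.0000i)  (+0.0517+0.4959i)·(+0.0955-0.1677i)  (+0.4310-0.2562i)·(-0.0132-0.0222i)
Y_2^-1(R⁻¹ n̂) = +0.185148+0.058455i

Re=0.1851 Im=0.0585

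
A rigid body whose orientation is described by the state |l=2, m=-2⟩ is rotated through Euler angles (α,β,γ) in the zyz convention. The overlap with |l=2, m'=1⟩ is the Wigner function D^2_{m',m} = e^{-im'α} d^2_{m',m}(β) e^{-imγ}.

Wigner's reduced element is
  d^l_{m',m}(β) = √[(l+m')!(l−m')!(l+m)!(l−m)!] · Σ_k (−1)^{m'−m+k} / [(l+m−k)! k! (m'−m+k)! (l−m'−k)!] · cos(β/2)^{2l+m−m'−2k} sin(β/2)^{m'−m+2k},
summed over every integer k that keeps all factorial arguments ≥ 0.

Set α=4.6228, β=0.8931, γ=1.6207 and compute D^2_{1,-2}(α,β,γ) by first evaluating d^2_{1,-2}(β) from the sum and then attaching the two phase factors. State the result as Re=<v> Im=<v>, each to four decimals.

Re=-0.0274 Im=0.1427

Split into d^2_{1,-2}(β=0.8931) × two z-phases.
c=cos(0.8931/2)=0.901942, s=sin(0.8931/2)=0.431856; N=√[6·1·1·24]=12.000000
Admissible k: 0..0 (factorial args all ≥0)
  k=0: (−1)^3·12.0000/(6)·0.9019^1·0.4319^3 = -0.145287
d^2_{1,-2}(0.8931) = -0.145287
Attach z-rotation phases: D = e^{-i(1)(4.6228)}·(-0.145287)·e^{-i(-2)(1.6207)} = -0.027353+0.142689i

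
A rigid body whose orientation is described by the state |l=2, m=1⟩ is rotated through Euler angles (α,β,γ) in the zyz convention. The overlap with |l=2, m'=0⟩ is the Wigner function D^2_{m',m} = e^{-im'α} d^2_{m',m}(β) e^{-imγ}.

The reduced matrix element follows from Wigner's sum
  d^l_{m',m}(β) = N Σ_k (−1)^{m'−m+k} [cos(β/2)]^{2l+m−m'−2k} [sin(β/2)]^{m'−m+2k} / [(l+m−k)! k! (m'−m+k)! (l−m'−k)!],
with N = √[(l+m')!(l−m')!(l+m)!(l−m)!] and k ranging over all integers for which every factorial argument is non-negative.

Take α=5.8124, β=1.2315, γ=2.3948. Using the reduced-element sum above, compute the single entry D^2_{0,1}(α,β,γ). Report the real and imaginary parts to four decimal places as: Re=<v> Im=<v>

First d^2_{0,1}(β=1.2315), then the phase factors e^{-i(0)α} and e^{-i(1)γ}:
c=cos(1.2315/2)=0.816340, s=sin(1.2315/2)=0.577571; N=√[2·2·6·1]=4.898979
k: max(0,(1)−(0))=1 … min(2+(1),2−(0))=2
  k=1: (−1)^0·4.8990/(2)·0.8163^3·0.5776^1 = +0.769653
  k=2: (−1)^1·4.8990/(2)·0.8163^1·0.5776^3 = -0.385268
d^2_{0,1}(1.2315) = +0.769653 -0.385268 = +0.384385
Phases: e^{-i·(0)·5.8124}=+1.000000+0.000000i, e^{-i·(1)·2.3948}=-0.733871-0.679288i ⇒ D=-0.282089-0.261108i

Re=-0.2821 Im=-0.2611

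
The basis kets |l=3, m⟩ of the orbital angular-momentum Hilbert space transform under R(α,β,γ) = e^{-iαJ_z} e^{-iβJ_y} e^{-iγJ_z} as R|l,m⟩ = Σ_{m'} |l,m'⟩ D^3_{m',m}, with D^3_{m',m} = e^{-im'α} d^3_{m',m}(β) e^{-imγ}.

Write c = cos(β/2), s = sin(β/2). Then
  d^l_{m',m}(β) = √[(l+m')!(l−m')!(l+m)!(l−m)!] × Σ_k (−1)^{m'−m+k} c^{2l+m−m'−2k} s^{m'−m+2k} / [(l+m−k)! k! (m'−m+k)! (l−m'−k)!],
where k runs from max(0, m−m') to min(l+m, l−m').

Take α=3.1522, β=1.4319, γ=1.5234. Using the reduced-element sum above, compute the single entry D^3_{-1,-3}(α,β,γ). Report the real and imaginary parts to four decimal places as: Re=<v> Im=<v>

D^3_{-1,-3}(3.1522,1.4319,1.5234) = e^{-i·-1·3.1522}·d^3_{-1,-3}(1.4319)·e^{-i·-3·1.5234}. Compute d first:
With c≡cos(β/2)=0.754470 and s≡sin(β/2)=0.656334, N=[2·24·1·720]^{1/2}=185.903201
The bounds max(0,m−m')=0 and min(l+m,l−m')=0 give 1 term
  k=0: (−1)^2·185.9032/(48)·0.7545^4·0.6563^2 = +0.540585
d^3_{-1,-3}(1.4319) = +0.540585
D = (-0.999944-0.010607i)·(+0.540585)·(-0.141710-0.989908i) = +0.070926+0.535912i

Re=0.0709 Im=0.5359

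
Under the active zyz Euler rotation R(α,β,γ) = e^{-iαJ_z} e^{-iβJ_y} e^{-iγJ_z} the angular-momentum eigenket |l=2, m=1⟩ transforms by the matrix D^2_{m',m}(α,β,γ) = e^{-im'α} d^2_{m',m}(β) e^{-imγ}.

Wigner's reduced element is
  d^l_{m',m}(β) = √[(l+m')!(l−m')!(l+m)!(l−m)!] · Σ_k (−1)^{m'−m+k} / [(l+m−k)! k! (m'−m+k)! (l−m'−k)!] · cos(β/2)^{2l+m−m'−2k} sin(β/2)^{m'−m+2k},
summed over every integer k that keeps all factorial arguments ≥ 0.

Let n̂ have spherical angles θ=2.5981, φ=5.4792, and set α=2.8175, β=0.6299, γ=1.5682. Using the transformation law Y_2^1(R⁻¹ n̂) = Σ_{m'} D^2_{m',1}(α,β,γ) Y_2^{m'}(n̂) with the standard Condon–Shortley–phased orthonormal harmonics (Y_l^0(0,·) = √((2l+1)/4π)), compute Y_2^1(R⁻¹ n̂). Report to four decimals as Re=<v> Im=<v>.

Re=0.1777 Im=-0.0987

Need the full column D^2_{m',1} for m'=−2..2 at α=2.8175, β=0.6299, γ=1.5682.
cos(β/2)=0.950812, sin(β/2)=0.309769
d^2_{-2,1}: single k=3 term ⇒ +0.056525;  D = -0.034009-0.045149i
d^2_{-1,1}: k∈[2..3] ⇒ +0.260247 -0.009208 = +0.251040;  D = +0.079325+0.238177i
d^2_{0,1}: k∈[1..2] ⇒ +0.652225 -0.069228 = +0.582996;  D = +0.001514-0.582994i
d^2_{1,1}: k∈[0..1] ⇒ +0.817294 -0.260247 = +0.557047;  D = -0.178761+0.527585i
d^2_{2,1}: single k=0 term ⇒ -0.532539;  D = -0.322617+0.423694i
Y_2^{m'}(θ=2.5981,φ=5.4792) and Σ D·Y over m':
  (-0.0340-0.0451i)·(-0.0038+0.1032i)  (+0.0793+0.2382i)·(-0.2373-0.2462i)  (+0.0015-0.5830i)·(+0.3778+0.0000i)  (-0.1788+0.5276i)·(+0.2373-0.2462i)  (-0.3226+0.4237i)·(-0.0038-0.1032i)
Y_2^1(R⁻¹ n̂) = +0.177668-0.098742i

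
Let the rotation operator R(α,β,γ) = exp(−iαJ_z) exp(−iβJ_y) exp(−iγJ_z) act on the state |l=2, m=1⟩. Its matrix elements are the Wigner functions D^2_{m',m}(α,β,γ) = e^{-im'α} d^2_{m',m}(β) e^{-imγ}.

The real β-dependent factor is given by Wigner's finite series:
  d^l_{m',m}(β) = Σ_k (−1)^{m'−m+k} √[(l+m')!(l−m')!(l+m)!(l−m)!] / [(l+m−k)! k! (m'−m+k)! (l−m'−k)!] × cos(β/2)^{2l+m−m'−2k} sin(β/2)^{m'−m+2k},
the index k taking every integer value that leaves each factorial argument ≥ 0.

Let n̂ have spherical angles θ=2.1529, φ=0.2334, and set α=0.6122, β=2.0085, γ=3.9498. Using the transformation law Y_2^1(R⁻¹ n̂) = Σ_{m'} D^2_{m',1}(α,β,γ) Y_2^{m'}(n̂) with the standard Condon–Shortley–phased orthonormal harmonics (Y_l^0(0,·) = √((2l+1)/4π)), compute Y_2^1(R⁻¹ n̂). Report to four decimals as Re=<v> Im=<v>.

Re=-0.0771 Im=-0.2427

Need the full column D^2_{m',1} for m'=−2..2 at α=0.6122, β=2.0085, γ=3.9498.
cos(β/2)=0.536721, sin(β/2)=0.843760
d^2_{-2,1}: single k=3 term ⇒ +0.644815;  D = -0.589770-0.260686i
d^2_{-1,1}: k∈[2..3] ⇒ +0.615257 -0.506845 = +0.108412;  D = -0.106336+0.021114i
d^2_{0,1}: k∈[1..2] ⇒ +0.319551 -0.789734 = -0.470182;  D = +0.324800-0.339965i
d^2_{1,1}: k∈[0..1] ⇒ +0.082984 -0.615257 = -0.532272;  D = +0.079747-0.526265i
d^2_{2,1}: single k=0 term ⇒ -0.260913;  D = -0.116255-0.233581i
Y_2^{m'}(θ=2.1529,φ=0.2334) and Σ D·Y over m':
  (-0.5898-0.2607i)·(+0.2407-0.1213i)  (-0.1063+0.0211i)·(-0.3452+0.0821i)  (+0.3248-0.3400i)·(-0.0294+0.0000i)  (+0.0797-0.5263i)·(+0.3452+0.0821i)  (-0.1163-0.2336i)·(+0.2407+0.1213i)
Y_2^1(R⁻¹ n̂) = -0.077086-0.242650i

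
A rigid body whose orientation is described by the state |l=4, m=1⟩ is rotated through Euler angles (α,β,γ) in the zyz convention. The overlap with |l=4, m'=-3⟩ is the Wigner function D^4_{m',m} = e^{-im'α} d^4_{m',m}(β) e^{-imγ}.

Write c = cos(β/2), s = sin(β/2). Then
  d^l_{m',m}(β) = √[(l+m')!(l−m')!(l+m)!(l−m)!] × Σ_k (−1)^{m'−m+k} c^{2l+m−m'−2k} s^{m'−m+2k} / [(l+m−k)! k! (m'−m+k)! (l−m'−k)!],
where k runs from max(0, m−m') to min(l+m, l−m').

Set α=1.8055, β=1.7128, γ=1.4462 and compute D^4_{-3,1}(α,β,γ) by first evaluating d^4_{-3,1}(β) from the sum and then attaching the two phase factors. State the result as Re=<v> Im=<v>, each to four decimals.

First d^4_{-3,1}(β=1.7128), then the phase factors e^{-i(-3)α} and e^{-i(1)γ}:
With c≡cos(β/2)=0.655161 and s≡sin(β/2)=0.755489, N=[1·5040·120·6]^{1/2}=1904.940944
The bounds max(0,m−m')=4 and min(l+m,l−m')=5 give 2 terms
  k=4: (−1)^0·1904.9409/(144)·0.6552^4·0.7555^4 = +0.794008
  k=5: (−1)^1·1904.9409/(240)·0.6552^2·0.7555^6 = -0.633484
d^4_{-3,1}(1.7128) = +0.794008 -0.633484 = +0.160524
Phases: e^{-i·(-3)·1.8055}=+0.647357-0.762187i, e^{-i·(1)·1.4462}=+0.124274-0.992248i ⇒ D=-0.108487-0.118316i

Re=-0.1085 Im=-0.1183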